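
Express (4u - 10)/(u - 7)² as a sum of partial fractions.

(4u - 10) = α(u - 7) + β. At u = 7: β = 4·7 - 10 = 18. Coeff of u: α = 4
Result: 4/(u - 7) + 18/(u - 7)²


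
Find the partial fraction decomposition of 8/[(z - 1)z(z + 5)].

Using cover-up method: A = 4/3, B = -8/5, C = 4/15
Result: (4/3)/(z - 1) - (8/5)/z + (4/15)/(z + 5)


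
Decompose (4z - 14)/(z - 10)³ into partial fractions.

(4z - 14) = P(z - 10)² + Q(z - 10) + R. At z = 10: R = 4·10 - 14 = 26. Coefficients: P = 0, Q = 4
Result: 4/(z - 10)² + 26/(z - 10)³


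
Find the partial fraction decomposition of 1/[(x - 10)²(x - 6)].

Cover-up at x=6: R = 1/(6 - 10)² = 1/16. Cover-up at x=10: Q = 1/(10 - 6) = 1/4. Comparing x² coeff: P = -R = -1/16
Result: (-1/16)/(x - 10) + (1/4)/(x - 10)² + (1/16)/(x - 6)


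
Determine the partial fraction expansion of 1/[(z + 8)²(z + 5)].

Cover-up at z=-5: R = 1/(-5 + 8)² = 1/9. Cover-up at z=-8: Q = 1/(-8 + 5) = -1/3. Comparing z² coeff: P = -R = -1/9
Result: (-1/9)/(z + 8) - (1/3)/(z + 8)² + (1/9)/(z + 5)


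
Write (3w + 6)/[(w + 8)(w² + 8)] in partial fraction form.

At w=-8: P = (3·(-8) + 6)/((-8)² + 8) = -1/4. Q = -P = 1/4, R = 3 - (-8)·P = 1
Result: (-1/4)/(w + 8) + ((1/4)w + 1)/(w² + 8)


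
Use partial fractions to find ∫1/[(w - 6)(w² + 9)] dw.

Cover-up at w=6: α = 1/(6²+9) = 1/45. Coeff matching: β = -1/45, γ = -2/15. Decomposition: (1/45)/(w - 6) - ((1/45)w + 2/15)/(w² + 9). Integrate: linear → ln, quadratic → (1/2)ln + arctan: (1/45) ln|(w - 6)| - (1/90) ln(w² + 9) - (2/45) arctan(w/3) + C


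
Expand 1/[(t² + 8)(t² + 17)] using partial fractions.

Coefficient matching gives α = γ = 0, β = 1/(17-8) = 1/9, δ = -β = -1/9
Result: (1/9)/(t² + 8) - (1/9)/(t² + 17)


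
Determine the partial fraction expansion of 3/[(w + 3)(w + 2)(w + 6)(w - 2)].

Using Heaviside cover-up: (1/5)/(w + 3) - (3/16)/(w + 2) - (1/32)/(w + 6) + (3/160)/(w - 2)


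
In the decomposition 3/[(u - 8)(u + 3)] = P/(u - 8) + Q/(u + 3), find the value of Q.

Cover-up at u = -3: Q = 3/(-3 - 8) = -3/11


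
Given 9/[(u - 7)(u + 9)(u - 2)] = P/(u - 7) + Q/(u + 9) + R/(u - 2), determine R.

Cover-up at u = 2: R = 9/[(2 - 7)(2 + 9)] = 9/[(-5)(11)] = -9/55


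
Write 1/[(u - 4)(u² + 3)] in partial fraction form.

Cover-up at u = 4: P = 1/(4² + 3) = 1/19. Then Q = -P = -1/19, R = -P·(0 + 4) = -4/19
Result: (1/19)/(u - 4) - ((1/19)u + 4/19)/(u² + 3)


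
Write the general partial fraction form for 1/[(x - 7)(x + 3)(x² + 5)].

Two linear + quadratic: α/(x - 7) + β/(x + 3) + (γx + δ)/(x² + 5)


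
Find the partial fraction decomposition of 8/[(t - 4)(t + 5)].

8/(t - 4)(t + 5) = A/(t - 4) + B/(t + 5). A = 8/(4 + 5) = 8/9, B = 8/(-5 - 4) = -8/9
Result: (8/9)/(t - 4) - (8/9)/(t + 5)


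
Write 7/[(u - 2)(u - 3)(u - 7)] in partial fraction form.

Using cover-up method: α = 7/5, β = -7/4, γ = 7/20
Result: (7/5)/(u - 2) - (7/4)/(u - 3) + (7/20)/(u - 7)


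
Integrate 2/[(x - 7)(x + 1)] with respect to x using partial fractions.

Decompose: 2/[(x - 7)(x + 1)] = (1/4)/(x - 7) - (1/4)/(x + 1). Integrate each term: (1/4) ln|(x - 7)| - (1/4) ln|(x + 1)| + C


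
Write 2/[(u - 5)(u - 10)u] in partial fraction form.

Using cover-up method: A = -2/25, B = 1/25, C = 1/25
Result: (-2/25)/(u - 5) + (1/25)/(u - 10) + (1/25)/u


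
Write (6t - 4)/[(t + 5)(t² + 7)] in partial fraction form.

At t=-5: P = (6·(-5) - 4)/((-5)² + 7) = -17/16. Q = -P = 17/16, R = 6 - (-5)·P = 11/16
Result: (-17/16)/(t + 5) + ((17/16)t + 11/16)/(t² + 7)


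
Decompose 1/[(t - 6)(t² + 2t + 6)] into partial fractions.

Cover-up at t = 6: A = 1/(6² + 2·6 + 6) = 1/54. Then B = -A = -1/54, C = -A·(2 + 6) = -4/27
Result: (1/54)/(t - 6) - ((1/54)t + 4/27)/(t² + 2t + 6)


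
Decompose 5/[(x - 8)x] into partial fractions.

5/(x - 8)x = α/(x - 8) + β/x. α = 5/(8 - 0) = 5/8, β = 5/(0 - 8) = -5/8
Result: (5/8)/(x - 8) - (5/8)/x


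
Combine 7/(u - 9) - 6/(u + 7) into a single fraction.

Common denominator (u - 9)(u + 7). Numerator: 7(u + 7) - 6(u - 9) = (7u + 49) - (6u - 54) = u + 103
Result: (u + 103)/[(u - 9)(u + 7)]


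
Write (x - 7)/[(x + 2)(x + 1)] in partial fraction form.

At x=-2: A = (1·(-2) - 7)/(-2 + 1) = 9. At x=-1: B = (1·(-1) - 7)/(-1 + 2) = -8
Result: 9/(x + 2) - 8/(x + 1)


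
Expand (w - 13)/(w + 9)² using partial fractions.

(w - 13) = P(w + 9) + Q. At w = -9: Q = 1·(-9) - 13 = -22. Coeff of w: P = 1
Result: 1/(w + 9) - 22/(w + 9)²


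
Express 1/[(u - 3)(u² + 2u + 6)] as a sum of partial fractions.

Cover-up at u = 3: α = 1/(3² + 2·3 + 6) = 1/21. Then β = -α = -1/21, γ = -α·(2 + 3) = -5/21
Result: (1/21)/(u - 3) - ((1/21)u + 5/21)/(u² + 2u + 6)


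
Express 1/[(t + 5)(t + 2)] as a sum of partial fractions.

1/(t + 5)(t + 2) = α/(t + 5) + β/(t + 2). α = 1/(-5 + 2) = -1/3, β = 1/(-2 + 5) = 1/3
Result: (-1/3)/(t + 5) + (1/3)/(t + 2)


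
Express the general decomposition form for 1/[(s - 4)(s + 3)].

Distinct linear factors: P/(s - 4) + Q/(s + 3)


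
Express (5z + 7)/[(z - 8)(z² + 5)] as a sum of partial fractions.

At z=8: A = (5·8 + 7)/(8² + 5) = 47/69. B = -A = -47/69, C = 5 - 8·A = -31/69
Result: (47/69)/(z - 8) - ((47/69)z + 31/69)/(z² + 5)


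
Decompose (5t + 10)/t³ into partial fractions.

(5t + 10) = Pt² + Qt + R. At t = 0: R = 5·0 + 10 = 10. Coefficients: P = 0, Q = 5
Result: 5/t² + 10/t³


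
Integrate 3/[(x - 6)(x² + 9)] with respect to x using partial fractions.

Cover-up at x=6: α = 3/(6²+9) = 1/15. Coeff matching: β = -1/15, γ = -2/5. Decomposition: (1/15)/(x - 6) - ((1/15)x + 2/5)/(x² + 9). Integrate: linear → ln, quadratic → (1/2)ln + arctan: (1/15) ln|(x - 6)| - (1/30) ln(x² + 9) - (2/15) arctan(x/3) + C


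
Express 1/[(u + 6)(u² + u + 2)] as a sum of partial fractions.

Cover-up at u = -6: P = 1/((-6)² + 1·(-6) + 2) = 1/32. Then Q = -P = -1/32, R = -P·(1 - 6) = 5/32
Result: (1/32)/(u + 6) - ((1/32)u - 5/32)/(u² + u + 2)


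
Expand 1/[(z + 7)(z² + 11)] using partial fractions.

Cover-up at z = -7: P = 1/((-7)² + 11) = 1/60. Then Q = -P = -1/60, R = -P·(0 - 7) = 7/60
Result: (1/60)/(z + 7) - ((1/60)z - 7/60)/(z² + 11)


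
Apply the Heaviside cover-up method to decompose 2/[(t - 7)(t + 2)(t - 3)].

Cover (t - 7), t=7: P = 2/[(7 + 2)(7 - 3)] = 1/18. Cover (t + 2), t=-2: Q = 2/[(-2 - 7)(-2 - 3)] = 2/45. Cover (t - 3), t=3: R = 2/[(3 - 7)(3 + 2)] = -1/10.
Result: (1/18)/(t - 7) + (2/45)/(t + 2) - (1/10)/(t - 3)


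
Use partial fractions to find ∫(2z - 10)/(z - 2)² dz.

Decompose: P = 2, Q = 2·2 - 10 = -6, so (2z - 10)/(z - 2)² = 2/(z - 2) - 6/(z - 2)². Integrate: ∫ P/(z - 2) dz = 2 ln|(z - 2)|; ∫ Q/(z - 2)² dz = 6/(z - 2). Sum: 2 ln|(z - 2)| + 6/(z - 2) + C


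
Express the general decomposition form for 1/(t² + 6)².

Repeated quadratic factor: (Pt + Q)/(t² + 6) + (Rt + S)/(t² + 6)²


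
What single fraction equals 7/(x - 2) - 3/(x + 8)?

Common denominator (x - 2)(x + 8). Numerator: 7(x + 8) - 3(x - 2) = (7x + 56) - (3x - 6) = 4x + 62
Result: (4x + 62)/[(x - 2)(x + 8)]


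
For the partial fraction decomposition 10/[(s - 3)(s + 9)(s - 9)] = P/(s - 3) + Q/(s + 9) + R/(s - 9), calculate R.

Cover-up at s = 9: R = 10/[(9 - 3)(9 + 9)] = 10/[(6)(18)] = 10/108 = 5/54


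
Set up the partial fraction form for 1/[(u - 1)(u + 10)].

Distinct linear factors: A/(u - 1) + B/(u + 10)


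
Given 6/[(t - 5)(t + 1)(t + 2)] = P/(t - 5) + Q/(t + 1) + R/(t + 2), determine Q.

Cover-up at t = -1: Q = 6/[(-1 - 5)(-1 + 2)] = 6/[(-6)(1)] = -6/6 = -1


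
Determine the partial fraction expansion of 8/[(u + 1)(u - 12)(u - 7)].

Using cover-up method: P = 1/13, Q = 8/65, R = -1/5
Result: (1/13)/(u + 1) + (8/65)/(u - 12) - (1/5)/(u - 7)


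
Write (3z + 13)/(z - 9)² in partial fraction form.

(3z + 13) = A(z - 9) + B. At z = 9: B = 3·9 + 13 = 40. Coeff of z: A = 3
Result: 3/(z - 9) + 40/(z - 9)²


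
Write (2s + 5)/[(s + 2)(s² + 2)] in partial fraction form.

At s=-2: P = (2·(-2) + 5)/((-2)² + 2) = 1/6. Q = -P = -1/6, R = 2 - (-2)·P = 7/3
Result: (1/6)/(s + 2) - ((1/6)s - 7/3)/(s² + 2)


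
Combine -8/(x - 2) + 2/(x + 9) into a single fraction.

Common denominator (x - 2)(x + 9). Numerator: -8(x + 9) + 2(x - 2) = (-8x - 72) + (2x - 4) = -6x - 76
Result: (-6x - 76)/[(x - 2)(x + 9)]


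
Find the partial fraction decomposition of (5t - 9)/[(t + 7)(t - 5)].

At t=-7: α = (5·(-7) - 9)/(-7 - 5) = 11/3. At t=5: β = (5·5 - 9)/(5 + 7) = 4/3
Result: (11/3)/(t + 7) + (4/3)/(t - 5)


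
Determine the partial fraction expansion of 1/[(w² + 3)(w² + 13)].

Coefficient matching gives α = γ = 0, β = 1/(13-3) = 1/10, δ = -β = -1/10
Result: (1/10)/(w² + 3) - (1/10)/(w² + 13)


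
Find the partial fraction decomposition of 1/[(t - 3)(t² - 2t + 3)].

Cover-up at t = 3: α = 1/(3² - 2·3 + 3) = 1/6. Then β = -α = -1/6, γ = -α·(-2 + 3) = -1/6
Result: (1/6)/(t - 3) - ((1/6)t + 1/6)/(t² - 2t + 3)


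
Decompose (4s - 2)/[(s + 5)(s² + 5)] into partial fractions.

At s=-5: A = (4·(-5) - 2)/((-5)² + 5) = -11/15. B = -A = 11/15, C = 4 - (-5)·A = 1/3
Result: (-11/15)/(s + 5) + ((11/15)s + 1/3)/(s² + 5)


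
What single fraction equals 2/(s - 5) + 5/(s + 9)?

Common denominator (s - 5)(s + 9). Numerator: 2(s + 9) + 5(s - 5) = (2s + 18) + (5s - 25) = 7s - 7
Result: (7s - 7)/[(s - 5)(s + 9)]


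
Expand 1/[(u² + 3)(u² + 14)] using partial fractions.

Coefficient matching gives P = R = 0, Q = 1/(14-3) = 1/11, S = -Q = -1/11
Result: (1/11)/(u² + 3) - (1/11)/(u² + 14)


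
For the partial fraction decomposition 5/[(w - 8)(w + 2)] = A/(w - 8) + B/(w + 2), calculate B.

Cover-up at w = -2: B = 5/(-2 - 8) = -5/10 = -1/2


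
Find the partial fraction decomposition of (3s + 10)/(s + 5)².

(3s + 10) = A(s + 5) + B. At s = -5: B = 3·(-5) + 10 = -5. Coeff of s: A = 3
Result: 3/(s + 5) - 5/(s + 5)²


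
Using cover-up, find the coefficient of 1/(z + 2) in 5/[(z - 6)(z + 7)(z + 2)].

Cover (z + 2), set z=-2: 5/[(-2 - 6)(-2 + 7)] = -1/8


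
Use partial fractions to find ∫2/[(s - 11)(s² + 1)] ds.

Cover-up at s=11: P = 2/(11²+1) = 1/61. Coeff matching: Q = -1/61, R = -11/61. Decomposition: (1/61)/(s - 11) - ((1/61)s + 11/61)/(s² + 1). Integrate: linear → ln, quadratic → (1/2)ln + arctan: (1/61) ln|(s - 11)| - (1/122) ln(s² + 1) - (11/61) arctan(s) + C


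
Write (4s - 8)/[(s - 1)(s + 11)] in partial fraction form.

At s=1: α = (4·1 - 8)/(1 + 11) = -1/3. At s=-11: β = (4·(-11) - 8)/(-11 - 1) = 13/3
Result: (-1/3)/(s - 1) + (13/3)/(s + 11)


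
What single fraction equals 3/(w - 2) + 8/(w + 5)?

Common denominator (w - 2)(w + 5). Numerator: 3(w + 5) + 8(w - 2) = (3w + 15) + (8w - 16) = 11w - 1
Result: (11w - 1)/[(w - 2)(w + 5)]


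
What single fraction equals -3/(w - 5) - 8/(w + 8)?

Common denominator (w - 5)(w + 8). Numerator: -3(w + 8) - 8(w - 5) = (-3w - 24) - (8w - 40) = -11w + 16
Result: (-11w + 16)/[(w - 5)(w + 8)]


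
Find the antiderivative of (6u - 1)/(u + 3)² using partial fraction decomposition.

Decompose: α = 6, β = 6·(-3) - 1 = -19, so (6u - 1)/(u + 3)² = 6/(u + 3) - 19/(u + 3)². Integrate: ∫ α/(u + 3) du = 6 ln|(u + 3)|; ∫ β/(u + 3)² du = 19/(u + 3). Sum: 6 ln|(u + 3)| + 19/(u + 3) + C


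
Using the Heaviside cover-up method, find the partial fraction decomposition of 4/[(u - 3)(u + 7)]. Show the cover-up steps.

Cover (u - 3): set u=3, get A = 4/(3 + 7) = 2/5. Cover (u + 7): set u=-7, get B = 4/(-7 - 3) = -2/5.
Result: (2/5)/(u - 3) - (2/5)/(u + 7)


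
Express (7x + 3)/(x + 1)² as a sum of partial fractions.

(7x + 3) = P(x + 1) + Q. At x = -1: Q = 7·(-1) + 3 = -4. Coeff of x: P = 7
Result: 7/(x + 1) - 4/(x + 1)²


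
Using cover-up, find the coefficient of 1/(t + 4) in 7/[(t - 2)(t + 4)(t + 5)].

Cover (t + 4), set t=-4: 7/[(-4 - 2)(-4 + 5)] = -7/6


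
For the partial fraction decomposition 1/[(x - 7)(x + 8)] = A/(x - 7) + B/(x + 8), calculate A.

Cover-up at x = 7: A = 1/(7 + 8) = 1/15


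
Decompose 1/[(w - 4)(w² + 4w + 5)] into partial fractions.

Cover-up at w = 4: P = 1/(4² + 4·4 + 5) = 1/37. Then Q = -P = -1/37, R = -P·(4 + 4) = -8/37
Result: (1/37)/(w - 4) - ((1/37)w + 8/37)/(w² + 4w + 5)


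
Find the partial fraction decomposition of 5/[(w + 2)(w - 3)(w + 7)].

Using cover-up method: P = -1/5, Q = 1/10, R = 1/10
Result: (-1/5)/(w + 2) + (1/10)/(w - 3) + (1/10)/(w + 7)


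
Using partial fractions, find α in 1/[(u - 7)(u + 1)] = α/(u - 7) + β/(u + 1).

Cover-up at u = 7: α = 1/(7 + 1) = 1/8


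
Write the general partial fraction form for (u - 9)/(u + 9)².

Repeated linear factor: P/(u + 9) + Q/(u + 9)²


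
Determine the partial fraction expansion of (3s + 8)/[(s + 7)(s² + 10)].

At s=-7: P = (3·(-7) + 8)/((-7)² + 10) = -13/59. Q = -P = 13/59, R = 3 - (-7)·P = 86/59
Result: (-13/59)/(s + 7) + ((13/59)s + 86/59)/(s² + 10)


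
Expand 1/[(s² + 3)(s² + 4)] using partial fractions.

Coefficient matching gives α = γ = 0, β = 1/(4-3) = 1, δ = -β = -1
Result: 1/(s² + 3) - 1/(s² + 4)


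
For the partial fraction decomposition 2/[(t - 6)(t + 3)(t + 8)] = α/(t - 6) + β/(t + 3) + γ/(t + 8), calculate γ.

Cover-up at t = -8: γ = 2/[(-8 - 6)(-8 + 3)] = 2/[(-14)(-5)] = 2/70 = 1/35


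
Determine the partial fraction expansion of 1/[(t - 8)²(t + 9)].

Cover-up at t=-9: R = 1/(-9 - 8)² = 1/289. Cover-up at t=8: Q = 1/(8 + 9) = 1/17. Comparing t² coeff: P = -R = -1/289
Result: (-1/289)/(t - 8) + (1/17)/(t - 8)² + (1/289)/(t + 9)


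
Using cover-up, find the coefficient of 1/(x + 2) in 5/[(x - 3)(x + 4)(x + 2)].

Cover (x + 2), set x=-2: 5/[(-2 - 3)(-2 + 4)] = -1/2


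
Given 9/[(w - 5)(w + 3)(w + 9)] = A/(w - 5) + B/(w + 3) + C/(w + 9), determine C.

Cover-up at w = -9: C = 9/[(-9 - 5)(-9 + 3)] = 9/[(-14)(-6)] = 9/84 = 3/28


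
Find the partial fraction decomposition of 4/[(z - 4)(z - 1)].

4/(z - 4)(z - 1) = P/(z - 4) + Q/(z - 1). P = 4/(4 - 1) = 4/3, Q = 4/(1 - 4) = -4/3
Result: (4/3)/(z - 4) - (4/3)/(z - 1)


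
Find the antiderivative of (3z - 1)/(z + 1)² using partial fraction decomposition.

Decompose: A = 3, B = 3·(-1) - 1 = -4, so (3z - 1)/(z + 1)² = 3/(z + 1) - 4/(z + 1)². Integrate: ∫ A/(z + 1) dz = 3 ln|(z + 1)|; ∫ B/(z + 1)² dz = 4/(z + 1). Sum: 3 ln|(z + 1)| + 4/(z + 1) + C


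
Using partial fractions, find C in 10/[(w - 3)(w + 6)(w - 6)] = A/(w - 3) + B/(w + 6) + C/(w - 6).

Cover-up at w = 6: C = 10/[(6 - 3)(6 + 6)] = 10/[(3)(12)] = 10/36 = 5/18


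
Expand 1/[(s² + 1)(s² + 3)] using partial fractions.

Coefficient matching gives P = R = 0, Q = 1/(3-1) = 1/2, S = -Q = -1/2
Result: (1/2)/(s² + 1) - (1/2)/(s² + 3)


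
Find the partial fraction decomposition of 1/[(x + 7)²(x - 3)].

Cover-up at x=3: R = 1/(3 + 7)² = 1/100. Cover-up at x=-7: Q = 1/(-7 - 3) = -1/10. Comparing x² coeff: P = -R = -1/100
Result: (-1/100)/(x + 7) - (1/10)/(x + 7)² + (1/100)/(x - 3)


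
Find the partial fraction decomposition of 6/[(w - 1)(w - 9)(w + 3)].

Using cover-up method: P = -3/16, Q = 1/16, R = 1/8
Result: (-3/16)/(w - 1) + (1/16)/(w - 9) + (1/8)/(w + 3)


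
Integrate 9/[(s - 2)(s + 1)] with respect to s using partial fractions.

Decompose: 9/[(s - 2)(s + 1)] = 3/(s - 2) - 3/(s + 1). Integrate each term: 3 ln|(s - 2)| - 3 ln|(s + 1)| + C


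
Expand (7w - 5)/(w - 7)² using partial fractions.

(7w - 5) = P(w - 7) + Q. At w = 7: Q = 7·7 - 5 = 44. Coeff of w: P = 7
Result: 7/(w - 7) + 44/(w - 7)²


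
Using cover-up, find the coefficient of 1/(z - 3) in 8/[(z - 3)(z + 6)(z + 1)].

Cover (z - 3), set z=3: 8/[(3 + 6)(3 + 1)] = 2/9


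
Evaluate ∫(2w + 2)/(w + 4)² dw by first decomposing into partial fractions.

Decompose: P = 2, Q = 2·(-4) + 2 = -6, so (2w + 2)/(w + 4)² = 2/(w + 4) - 6/(w + 4)². Integrate: ∫ P/(w + 4) dw = 2 ln|(w + 4)|; ∫ Q/(w + 4)² dw = 6/(w + 4). Sum: 2 ln|(w + 4)| + 6/(w + 4) + C


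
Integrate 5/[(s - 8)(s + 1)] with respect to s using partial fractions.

Decompose: 5/[(s - 8)(s + 1)] = (5/9)/(s - 8) - (5/9)/(s + 1). Integrate each term: (5/9) ln|(s - 8)| - (5/9) ln|(s + 1)| + C


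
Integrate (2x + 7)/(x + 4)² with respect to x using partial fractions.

Decompose: A = 2, B = 2·(-4) + 7 = -1, so (2x + 7)/(x + 4)² = 2/(x + 4) - 1/(x + 4)². Integrate: ∫ A/(x + 4) dx = 2 ln|(x + 4)|; ∫ B/(x + 4)² dx = 1/(x + 4). Sum: 2 ln|(x + 4)| + 1/(x + 4) + C


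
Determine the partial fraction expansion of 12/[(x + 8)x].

12/(x + 8)x = A/(x + 8) + B/x. A = 12/(-8 - 0) = -3/2, B = 12/(0 + 8) = 3/2
Result: (-3/2)/(x + 8) + (3/2)/x


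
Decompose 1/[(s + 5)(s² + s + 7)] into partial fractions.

Cover-up at s = -5: α = 1/((-5)² + 1·(-5) + 7) = 1/27. Then β = -α = -1/27, γ = -α·(1 - 5) = 4/27
Result: (1/27)/(s + 5) - ((1/27)s - 4/27)/(s² + s + 7)


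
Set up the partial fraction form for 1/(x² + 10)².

Repeated quadratic factor: (Ax + B)/(x² + 10) + (Cx + D)/(x² + 10)²


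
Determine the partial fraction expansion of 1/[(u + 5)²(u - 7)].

Cover-up at u=7: R = 1/(7 + 5)² = 1/144. Cover-up at u=-5: Q = 1/(-5 - 7) = -1/12. Comparing u² coeff: P = -R = -1/144
Result: (-1/144)/(u + 5) - (1/12)/(u + 5)² + (1/144)/(u - 7)


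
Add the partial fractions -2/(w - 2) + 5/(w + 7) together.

Common denominator (w - 2)(w + 7). Numerator: -2(w + 7) + 5(w - 2) = (-2w - 14) + (5w - 10) = 3w - 24
Result: (3w - 24)/[(w - 2)(w + 7)]


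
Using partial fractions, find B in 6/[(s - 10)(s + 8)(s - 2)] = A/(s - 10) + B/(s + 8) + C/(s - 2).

Cover-up at s = -8: B = 6/[(-8 - 10)(-8 - 2)] = 6/[(-18)(-10)] = 6/180 = 1/30


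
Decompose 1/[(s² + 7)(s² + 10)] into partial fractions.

Coefficient matching gives α = γ = 0, β = 1/(10-7) = 1/3, δ = -β = -1/3
Result: (1/3)/(s² + 7) - (1/3)/(s² + 10)


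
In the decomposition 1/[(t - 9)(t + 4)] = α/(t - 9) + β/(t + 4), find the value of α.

Cover-up at t = 9: α = 1/(9 + 4) = 1/13


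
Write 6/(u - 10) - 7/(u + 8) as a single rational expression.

Common denominator (u - 10)(u + 8). Numerator: 6(u + 8) - 7(u - 10) = (6u + 48) - (7u - 70) = -u + 118
Result: (-u + 118)/[(u - 10)(u + 8)]


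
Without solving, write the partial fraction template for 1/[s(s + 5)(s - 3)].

Three distinct linear factors: α/s + β/(s + 5) + γ/(s - 3)


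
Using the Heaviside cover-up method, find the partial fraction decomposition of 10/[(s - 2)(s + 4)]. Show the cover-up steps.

Cover (s - 2): set s=2, get P = 10/(2 + 4) = 5/3. Cover (s + 4): set s=-4, get Q = 10/(-4 - 2) = -5/3.
Result: (5/3)/(s - 2) - (5/3)/(s + 4)


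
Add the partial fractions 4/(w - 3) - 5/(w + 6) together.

Common denominator (w - 3)(w + 6). Numerator: 4(w + 6) - 5(w - 3) = (4w + 24) - (5w - 15) = -w + 39
Result: (-w + 39)/[(w - 3)(w + 6)]


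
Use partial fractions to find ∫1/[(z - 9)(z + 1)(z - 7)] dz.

Cover-up: α = 1/20, β = 1/80, γ = -1/16. Decomposition: (1/20)/(z - 9) + (1/80)/(z + 1) - (1/16)/(z - 7). Integrate each term: (1/20) ln|(z - 9)| + (1/80) ln|(z + 1)| - (1/16) ln|(z - 7)| + C


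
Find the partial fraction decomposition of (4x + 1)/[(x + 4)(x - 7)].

At x=-4: P = (4·(-4) + 1)/(-4 - 7) = 15/11. At x=7: Q = (4·7 + 1)/(7 + 4) = 29/11
Result: (15/11)/(x + 4) + (29/11)/(x - 7)


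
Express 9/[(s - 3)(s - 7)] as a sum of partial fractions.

9/(s - 3)(s - 7) = α/(s - 3) + β/(s - 7). α = 9/(3 - 7) = -9/4, β = 9/(7 - 3) = 9/4
Result: (-9/4)/(s - 3) + (9/4)/(s - 7)


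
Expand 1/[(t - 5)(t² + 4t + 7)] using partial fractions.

Cover-up at t = 5: α = 1/(5² + 4·5 + 7) = 1/52. Then β = -α = -1/52, γ = -α·(4 + 5) = -9/52
Result: (1/52)/(t - 5) - ((1/52)t + 9/52)/(t² + 4t + 7)


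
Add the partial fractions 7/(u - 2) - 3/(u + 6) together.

Common denominator (u - 2)(u + 6). Numerator: 7(u + 6) - 3(u - 2) = (7u + 42) - (3u - 6) = 4u + 48
Result: (4u + 48)/[(u - 2)(u + 6)]


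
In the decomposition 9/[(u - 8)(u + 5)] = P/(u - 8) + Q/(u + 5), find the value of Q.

Cover-up at u = -5: Q = 9/(-5 - 8) = -9/13


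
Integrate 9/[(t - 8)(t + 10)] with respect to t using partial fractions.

Decompose: 9/[(t - 8)(t + 10)] = (1/2)/(t - 8) - (1/2)/(t + 10). Integrate each term: (1/2) ln|(t - 8)| - (1/2) ln|(t + 10)| + C


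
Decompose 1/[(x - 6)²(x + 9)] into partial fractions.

Cover-up at x=-9: C = 1/(-9 - 6)² = 1/225. Cover-up at x=6: B = 1/(6 + 9) = 1/15. Comparing x² coeff: A = -C = -1/225
Result: (-1/225)/(x - 6) + (1/15)/(x - 6)² + (1/225)/(x + 9)


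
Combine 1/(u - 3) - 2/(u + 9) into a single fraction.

Common denominator (u - 3)(u + 9). Numerator: 1(u + 9) - 2(u - 3) = (u + 9) - (2u - 6) = -u + 15
Result: (-u + 15)/[(u - 3)(u + 9)]


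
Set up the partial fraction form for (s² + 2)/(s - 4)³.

Repeated linear factor (power 3): α/(s - 4) + β/(s - 4)² + γ/(s - 4)³


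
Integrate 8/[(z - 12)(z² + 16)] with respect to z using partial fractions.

Cover-up at z=12: α = 8/(12²+16) = 1/20. Coeff matching: β = -1/20, γ = -3/5. Decomposition: (1/20)/(z - 12) - ((1/20)z + 3/5)/(z² + 16). Integrate: linear → ln, quadratic → (1/2)ln + arctan: (1/20) ln|(z - 12)| - (1/40) ln(z² + 16) - (3/20) arctan(z/4) + C


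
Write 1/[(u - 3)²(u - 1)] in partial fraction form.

Cover-up at u=1: γ = 1/(1 - 3)² = 1/4. Cover-up at u=3: β = 1/(3 - 1) = 1/2. Comparing u² coeff: α = -γ = -1/4
Result: (-1/4)/(u - 3) + (1/2)/(u - 3)² + (1/4)/(u - 1)


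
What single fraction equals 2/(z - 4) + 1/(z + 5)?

Common denominator (z - 4)(z + 5). Numerator: 2(z + 5) + 1(z - 4) = (2z + 10) + (z - 4) = 3z + 6
Result: (3z + 6)/[(z - 4)(z + 5)]


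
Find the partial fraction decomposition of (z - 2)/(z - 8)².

(z - 2) = P(z - 8) + Q. At z = 8: Q = 1·8 - 2 = 6. Coeff of z: P = 1
Result: 1/(z - 8) + 6/(z - 8)²


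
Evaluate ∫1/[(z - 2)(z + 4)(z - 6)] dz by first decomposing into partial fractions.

Cover-up: P = -1/24, Q = 1/60, R = 1/40. Decomposition: (-1/24)/(z - 2) + (1/60)/(z + 4) + (1/40)/(z - 6). Integrate each term: (-1/24) ln|(z - 2)| + (1/60) ln|(z + 4)| + (1/40) ln|(z - 6)| + C


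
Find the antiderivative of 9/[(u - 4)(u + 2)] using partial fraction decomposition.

Decompose: 9/[(u - 4)(u + 2)] = (3/2)/(u - 4) - (3/2)/(u + 2). Integrate each term: (3/2) ln|(u - 4)| - (3/2) ln|(u + 2)| + C


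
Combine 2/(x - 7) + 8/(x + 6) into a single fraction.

Common denominator (x - 7)(x + 6). Numerator: 2(x + 6) + 8(x - 7) = (2x + 12) + (8x - 56) = 10x - 44
Result: (10x - 44)/[(x - 7)(x + 6)]


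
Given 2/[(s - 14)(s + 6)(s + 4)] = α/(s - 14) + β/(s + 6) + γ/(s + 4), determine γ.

Cover-up at s = -4: γ = 2/[(-4 - 14)(-4 + 6)] = 2/[(-18)(2)] = -2/36 = -1/18


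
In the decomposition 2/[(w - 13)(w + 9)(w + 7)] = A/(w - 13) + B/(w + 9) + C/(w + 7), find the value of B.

Cover-up at w = -9: B = 2/[(-9 - 13)(-9 + 7)] = 2/[(-22)(-2)] = 2/44 = 1/22


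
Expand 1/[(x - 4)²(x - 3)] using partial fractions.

Cover-up at x=3: C = 1/(3 - 4)² = 1. Cover-up at x=4: B = 1/(4 - 3) = 1. Comparing x² coeff: A = -C = -1
Result: -1/(x - 4) + 1/(x - 4)² + 1/(x - 3)


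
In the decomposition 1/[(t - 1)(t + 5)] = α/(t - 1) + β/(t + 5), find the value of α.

Cover-up at t = 1: α = 1/(1 + 5) = 1/6


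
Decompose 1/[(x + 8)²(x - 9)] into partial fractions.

Cover-up at x=9: γ = 1/(9 + 8)² = 1/289. Cover-up at x=-8: β = 1/(-8 - 9) = -1/17. Comparing x² coeff: α = -γ = -1/289
Result: (-1/289)/(x + 8) - (1/17)/(x + 8)² + (1/289)/(x - 9)


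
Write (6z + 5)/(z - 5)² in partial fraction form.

(6z + 5) = α(z - 5) + β. At z = 5: β = 6·5 + 5 = 35. Coeff of z: α = 6
Result: 6/(z - 5) + 35/(z - 5)²


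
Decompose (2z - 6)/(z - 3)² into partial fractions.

(2z - 6) = α(z - 3) + β. At z = 3: β = 2·3 - 6 = 0. Coeff of z: α = 2
Result: 2/(z - 3)


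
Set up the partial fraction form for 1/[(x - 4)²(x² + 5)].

Repeated linear + quadratic: α/(x - 4) + β/(x - 4)² + (γx + δ)/(x² + 5)


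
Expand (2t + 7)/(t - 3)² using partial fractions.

(2t + 7) = A(t - 3) + B. At t = 3: B = 2·3 + 7 = 13. Coeff of t: A = 2
Result: 2/(t - 3) + 13/(t - 3)²


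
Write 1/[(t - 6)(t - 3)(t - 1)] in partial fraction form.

Using cover-up method: α = 1/15, β = -1/6, γ = 1/10
Result: (1/15)/(t - 6) - (1/6)/(t - 3) + (1/10)/(t - 1)


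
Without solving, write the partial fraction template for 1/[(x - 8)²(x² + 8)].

Repeated linear + quadratic: α/(x - 8) + β/(x - 8)² + (γx + δ)/(x² + 8)


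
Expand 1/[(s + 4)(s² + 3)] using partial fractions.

Cover-up at s = -4: P = 1/((-4)² + 3) = 1/19. Then Q = -P = -1/19, R = -P·(0 - 4) = 4/19
Result: (1/19)/(s + 4) - ((1/19)s - 4/19)/(s² + 3)


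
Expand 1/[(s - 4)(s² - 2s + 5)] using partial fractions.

Cover-up at s = 4: P = 1/(4² - 2·4 + 5) = 1/13. Then Q = -P = -1/13, R = -P·(-2 + 4) = -2/13
Result: (1/13)/(s - 4) - ((1/13)s + 2/13)/(s² - 2s + 5)


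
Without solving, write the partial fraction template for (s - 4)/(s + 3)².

Repeated linear factor: P/(s + 3) + Q/(s + 3)²


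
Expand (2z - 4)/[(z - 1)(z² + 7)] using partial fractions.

At z=1: P = (2·1 - 4)/(1² + 7) = -1/4. Q = -P = 1/4, R = 2 - 1·P = 9/4
Result: (-1/4)/(z - 1) + ((1/4)z + 9/4)/(z² + 7)


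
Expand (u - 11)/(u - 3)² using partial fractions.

(u - 11) = P(u - 3) + Q. At u = 3: Q = 1·3 - 11 = -8. Coeff of u: P = 1
Result: 1/(u - 3) - 8/(u - 3)²


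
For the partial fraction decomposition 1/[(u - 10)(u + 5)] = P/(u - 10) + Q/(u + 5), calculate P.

Cover-up at u = 10: P = 1/(10 + 5) = 1/15


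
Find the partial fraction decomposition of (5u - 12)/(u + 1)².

(5u - 12) = α(u + 1) + β. At u = -1: β = 5·(-1) - 12 = -17. Coeff of u: α = 5
Result: 5/(u + 1) - 17/(u + 1)²


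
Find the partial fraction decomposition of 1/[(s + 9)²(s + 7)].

Cover-up at s=-7: C = 1/(-7 + 9)² = 1/4. Cover-up at s=-9: B = 1/(-9 + 7) = -1/2. Comparing s² coeff: A = -C = -1/4
Result: (-1/4)/(s + 9) - (1/2)/(s + 9)² + (1/4)/(s + 7)


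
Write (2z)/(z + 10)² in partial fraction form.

(2z) = A(z + 10) + B. At z = -10: B = 2·(-10) + 0 = -20. Coeff of z: A = 2
Result: 2/(z + 10) - 20/(z + 10)²


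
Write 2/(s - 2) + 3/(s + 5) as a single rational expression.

Common denominator (s - 2)(s + 5). Numerator: 2(s + 5) + 3(s - 2) = (2s + 10) + (3s - 6) = 5s + 4
Result: (5s + 4)/[(s - 2)(s + 5)]


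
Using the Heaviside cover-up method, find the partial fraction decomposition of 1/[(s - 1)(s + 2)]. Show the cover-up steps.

Cover (s - 1): set s=1, get P = 1/(1 + 2) = 1/3. Cover (s + 2): set s=-2, get Q = 1/(-2 - 1) = -1/3.
Result: (1/3)/(s - 1) - (1/3)/(s + 2)


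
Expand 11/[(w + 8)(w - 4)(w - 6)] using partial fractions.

Using cover-up method: P = 11/168, Q = -11/24, R = 11/28
Result: (11/168)/(w + 8) - (11/24)/(w - 4) + (11/28)/(w - 6)


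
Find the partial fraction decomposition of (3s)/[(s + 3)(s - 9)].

At s=-3: P = (3·(-3) + 0)/(-3 - 9) = 3/4. At s=9: Q = (3·9 + 0)/(9 + 3) = 9/4
Result: (3/4)/(s + 3) + (9/4)/(s - 9)


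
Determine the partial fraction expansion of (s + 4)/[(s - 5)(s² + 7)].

At s=5: A = (1·5 + 4)/(5² + 7) = 9/32. B = -A = -9/32, C = 1 - 5·A = -13/32
Result: (9/32)/(s - 5) - ((9/32)s + 13/32)/(s² + 7)


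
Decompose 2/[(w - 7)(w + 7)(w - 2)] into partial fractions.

Using cover-up method: P = 1/35, Q = 1/63, R = -2/45
Result: (1/35)/(w - 7) + (1/63)/(w + 7) - (2/45)/(w - 2)


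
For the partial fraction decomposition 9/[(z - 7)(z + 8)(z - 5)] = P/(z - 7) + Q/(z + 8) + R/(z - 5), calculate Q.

Cover-up at z = -8: Q = 9/[(-8 - 7)(-8 - 5)] = 9/[(-15)(-13)] = 9/195 = 3/65


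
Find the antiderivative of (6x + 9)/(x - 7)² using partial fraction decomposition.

Decompose: α = 6, β = 6·7 + 9 = 51, so (6x + 9)/(x - 7)² = 6/(x - 7) + 51/(x - 7)². Integrate: ∫ α/(x - 7) dx = 6 ln|(x - 7)|; ∫ β/(x - 7)² dx = -51/(x - 7). Sum: 6 ln|(x - 7)| - 51/(x - 7) + C


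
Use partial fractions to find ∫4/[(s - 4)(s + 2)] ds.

Decompose: 4/[(s - 4)(s + 2)] = (2/3)/(s - 4) - (2/3)/(s + 2). Integrate each term: (2/3) ln|(s - 4)| - (2/3) ln|(s + 2)| + C


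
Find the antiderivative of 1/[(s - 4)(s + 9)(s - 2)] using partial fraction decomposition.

Cover-up: A = 1/26, B = 1/143, C = -1/22. Decomposition: (1/26)/(s - 4) + (1/143)/(s + 9) - (1/22)/(s - 2). Integrate each term: (1/26) ln|(s - 4)| + (1/143) ln|(s + 9)| - (1/22) ln|(s - 2)| + C


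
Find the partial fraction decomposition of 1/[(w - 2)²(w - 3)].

Cover-up at w=3: R = 1/(3 - 2)² = 1. Cover-up at w=2: Q = 1/(2 - 3) = -1. Comparing w² coeff: P = -R = -1
Result: -1/(w - 2) - 1/(w - 2)² + 1/(w - 3)


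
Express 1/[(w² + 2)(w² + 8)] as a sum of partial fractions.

Coefficient matching gives P = R = 0, Q = 1/(8-2) = 1/6, S = -Q = -1/6
Result: (1/6)/(w² + 2) - (1/6)/(w² + 8)


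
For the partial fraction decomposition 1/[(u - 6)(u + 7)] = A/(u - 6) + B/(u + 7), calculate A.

Cover-up at u = 6: A = 1/(6 + 7) = 1/13


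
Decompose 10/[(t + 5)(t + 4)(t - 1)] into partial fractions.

Using cover-up method: α = 5/3, β = -2, γ = 1/3
Result: (5/3)/(t + 5) - 2/(t + 4) + (1/3)/(t - 1)


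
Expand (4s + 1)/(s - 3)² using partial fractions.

(4s + 1) = A(s - 3) + B. At s = 3: B = 4·3 + 1 = 13. Coeff of s: A = 4
Result: 4/(s - 3) + 13/(s - 3)²


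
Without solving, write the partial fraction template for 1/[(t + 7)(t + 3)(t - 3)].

Three distinct linear factors: α/(t + 7) + β/(t + 3) + γ/(t - 3)


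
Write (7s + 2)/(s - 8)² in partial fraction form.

(7s + 2) = P(s - 8) + Q. At s = 8: Q = 7·8 + 2 = 58. Coeff of s: P = 7
Result: 7/(s - 8) + 58/(s - 8)²


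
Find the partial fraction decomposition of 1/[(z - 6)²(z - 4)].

Cover-up at z=4: γ = 1/(4 - 6)² = 1/4. Cover-up at z=6: β = 1/(6 - 4) = 1/2. Comparing z² coeff: α = -γ = -1/4
Result: (-1/4)/(z - 6) + (1/2)/(z - 6)² + (1/4)/(z - 4)


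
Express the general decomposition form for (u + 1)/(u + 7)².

Repeated linear factor: A/(u + 7) + B/(u + 7)²


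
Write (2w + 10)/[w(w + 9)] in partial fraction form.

At w=0: A = (2·0 + 10)/(0 + 9) = 10/9. At w=-9: B = (2·(-9) + 10)/(-9 - 0) = 8/9
Result: (10/9)/w + (8/9)/(w + 9)


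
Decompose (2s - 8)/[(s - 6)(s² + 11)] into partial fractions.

At s=6: P = (2·6 - 8)/(6² + 11) = 4/47. Q = -P = -4/47, R = 2 - 6·P = 70/47
Result: (4/47)/(s - 6) - ((4/47)s - 70/47)/(s² + 11)


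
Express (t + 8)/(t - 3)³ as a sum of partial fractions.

(t + 8) = α(t - 3)² + β(t - 3) + γ. At t = 3: γ = 1·3 + 8 = 11. Coefficients: α = 0, β = 1
Result: 1/(t - 3)² + 11/(t - 3)³


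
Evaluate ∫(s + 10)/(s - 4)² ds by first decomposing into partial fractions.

Decompose: A = 1, B = 1·4 + 10 = 14, so (s + 10)/(s - 4)² = 1/(s - 4) + 14/(s - 4)². Integrate: ∫ A/(s - 4) ds = ln|(s - 4)|; ∫ B/(s - 4)² ds = -14/(s - 4). Sum: ln|(s - 4)| - 14/(s - 4) + C


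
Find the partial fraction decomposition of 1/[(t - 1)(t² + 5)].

Cover-up at t = 1: P = 1/(1² + 5) = 1/6. Then Q = -P = -1/6, R = -P·(0 + 1) = -1/6
Result: (1/6)/(t - 1) - ((1/6)t + 1/6)/(t² + 5)


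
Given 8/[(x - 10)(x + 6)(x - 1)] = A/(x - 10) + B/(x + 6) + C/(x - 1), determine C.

Cover-up at x = 1: C = 8/[(1 - 10)(1 + 6)] = 8/[(-9)(7)] = -8/63


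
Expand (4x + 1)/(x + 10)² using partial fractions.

(4x + 1) = α(x + 10) + β. At x = -10: β = 4·(-10) + 1 = -39. Coeff of x: α = 4
Result: 4/(x + 10) - 39/(x + 10)²


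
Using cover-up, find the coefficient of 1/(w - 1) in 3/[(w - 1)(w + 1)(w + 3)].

Cover (w - 1), set w=1: 3/[(1 + 1)(1 + 3)] = 3/8


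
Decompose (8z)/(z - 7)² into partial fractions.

(8z) = α(z - 7) + β. At z = 7: β = 8·7 + 0 = 56. Coeff of z: α = 8
Result: 8/(z - 7) + 56/(z - 7)²


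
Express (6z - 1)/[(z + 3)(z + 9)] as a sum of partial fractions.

At z=-3: A = (6·(-3) - 1)/(-3 + 9) = -19/6. At z=-9: B = (6·(-9) - 1)/(-9 + 3) = 55/6
Result: (-19/6)/(z + 3) + (55/6)/(z + 9)


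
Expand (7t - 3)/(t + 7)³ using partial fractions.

(7t - 3) = A(t + 7)² + B(t + 7) + C. At t = -7: C = 7·(-7) - 3 = -52. Coefficients: A = 0, B = 7
Result: 7/(t + 7)² - 52/(t + 7)³


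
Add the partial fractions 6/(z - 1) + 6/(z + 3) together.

Common denominator (z - 1)(z + 3). Numerator: 6(z + 3) + 6(z - 1) = (6z + 18) + (6z - 6) = 12z + 12
Result: (12z + 12)/[(z - 1)(z + 3)]


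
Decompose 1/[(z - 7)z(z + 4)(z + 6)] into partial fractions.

Using Heaviside cover-up: (1/1001)/(z - 7) - (1/168)/z + (1/88)/(z + 4) - (1/156)/(z + 6)


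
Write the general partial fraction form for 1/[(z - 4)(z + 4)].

Distinct linear factors: A/(z - 4) + B/(z + 4)


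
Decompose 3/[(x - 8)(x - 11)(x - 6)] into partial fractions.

Using cover-up method: P = -1/2, Q = 1/5, R = 3/10
Result: (-1/2)/(x - 8) + (1/5)/(x - 11) + (3/10)/(x - 6)


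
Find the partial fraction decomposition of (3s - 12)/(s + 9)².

(3s - 12) = A(s + 9) + B. At s = -9: B = 3·(-9) - 12 = -39. Coeff of s: A = 3
Result: 3/(s + 9) - 39/(s + 9)²


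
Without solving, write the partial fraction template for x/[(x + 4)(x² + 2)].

Linear + irreducible quadratic: P/(x + 4) + (Qx + R)/(x² + 2)


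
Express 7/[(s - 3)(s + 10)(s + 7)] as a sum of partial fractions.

Using cover-up method: A = 7/130, B = 7/39, C = -7/30
Result: (7/130)/(s - 3) + (7/39)/(s + 10) - (7/30)/(s + 7)


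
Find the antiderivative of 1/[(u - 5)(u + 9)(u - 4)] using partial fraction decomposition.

Cover-up: α = 1/14, β = 1/182, γ = -1/13. Decomposition: (1/14)/(u - 5) + (1/182)/(u + 9) - (1/13)/(u - 4). Integrate each term: (1/14) ln|(u - 5)| + (1/182) ln|(u + 9)| - (1/13) ln|(u - 4)| + C


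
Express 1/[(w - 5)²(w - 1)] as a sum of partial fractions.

Cover-up at w=1: γ = 1/(1 - 5)² = 1/16. Cover-up at w=5: β = 1/(5 - 1) = 1/4. Comparing w² coeff: α = -γ = -1/16
Result: (-1/16)/(w - 5) + (1/4)/(w - 5)² + (1/16)/(w - 1)


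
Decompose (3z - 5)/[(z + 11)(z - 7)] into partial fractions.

At z=-11: A = (3·(-11) - 5)/(-11 - 7) = 19/9. At z=7: B = (3·7 - 5)/(7 + 11) = 8/9
Result: (19/9)/(z + 11) + (8/9)/(z - 7)


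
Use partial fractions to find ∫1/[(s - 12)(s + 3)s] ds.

Cover-up: A = 1/180, B = 1/45, C = -1/36. Decomposition: (1/180)/(s - 12) + (1/45)/(s + 3) - (1/36)/s. Integrate each term: (1/180) ln|(s - 12)| + (1/45) ln|(s + 3)| - (1/36) ln|s| + C


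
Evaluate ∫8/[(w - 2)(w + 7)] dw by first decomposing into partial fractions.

Decompose: 8/[(w - 2)(w + 7)] = (8/9)/(w - 2) - (8/9)/(w + 7). Integrate each term: (8/9) ln|(w - 2)| - (8/9) ln|(w + 7)| + C


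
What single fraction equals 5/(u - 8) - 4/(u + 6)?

Common denominator (u - 8)(u + 6). Numerator: 5(u + 6) - 4(u - 8) = (5u + 30) - (4u - 32) = u + 62
Result: (u + 62)/[(u - 8)(u + 6)]


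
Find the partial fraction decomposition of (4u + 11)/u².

(4u + 11) = Au + B. At u = 0: B = 4·0 + 11 = 11. Coeff of u: A = 4
Result: 4/u + 11/u²


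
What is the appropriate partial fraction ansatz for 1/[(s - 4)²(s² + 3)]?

Repeated linear + quadratic: P/(s - 4) + Q/(s - 4)² + (Rs + S)/(s² + 3)


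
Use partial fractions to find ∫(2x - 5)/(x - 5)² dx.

Decompose: α = 2, β = 2·5 - 5 = 5, so (2x - 5)/(x - 5)² = 2/(x - 5) + 5/(x - 5)². Integrate: ∫ α/(x - 5) dx = 2 ln|(x - 5)|; ∫ β/(x - 5)² dx = -5/(x - 5). Sum: 2 ln|(x - 5)| - 5/(x - 5) + C


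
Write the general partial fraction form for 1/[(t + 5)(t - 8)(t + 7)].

Three distinct linear factors: α/(t + 5) + β/(t - 8) + γ/(t + 7)


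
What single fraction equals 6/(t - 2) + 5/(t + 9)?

Common denominator (t - 2)(t + 9). Numerator: 6(t + 9) + 5(t - 2) = (6t + 54) + (5t - 10) = 11t + 44
Result: (11t + 44)/[(t - 2)(t + 9)]


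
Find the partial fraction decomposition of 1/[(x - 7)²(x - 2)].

Cover-up at x=2: γ = 1/(2 - 7)² = 1/25. Cover-up at x=7: β = 1/(7 - 2) = 1/5. Comparing x² coeff: α = -γ = -1/25
Result: (-1/25)/(x - 7) + (1/5)/(x - 7)² + (1/25)/(x - 2)


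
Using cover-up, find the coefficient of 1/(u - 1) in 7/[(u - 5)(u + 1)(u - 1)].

Cover (u - 1), set u=1: 7/[(1 - 5)(1 + 1)] = -7/8


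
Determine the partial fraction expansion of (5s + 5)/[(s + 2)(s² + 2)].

At s=-2: α = (5·(-2) + 5)/((-2)² + 2) = -5/6. β = -α = 5/6, γ = 5 - (-2)·α = 10/3
Result: (-5/6)/(s + 2) + ((5/6)s + 10/3)/(s² + 2)


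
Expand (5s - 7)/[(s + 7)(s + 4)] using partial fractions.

At s=-7: A = (5·(-7) - 7)/(-7 + 4) = 14. At s=-4: B = (5·(-4) - 7)/(-4 + 7) = -9
Result: 14/(s + 7) - 9/(s + 4)


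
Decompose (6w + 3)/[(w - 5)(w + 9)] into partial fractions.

At w=5: A = (6·5 + 3)/(5 + 9) = 33/14. At w=-9: B = (6·(-9) + 3)/(-9 - 5) = 51/14
Result: (33/14)/(w - 5) + (51/14)/(w + 9)


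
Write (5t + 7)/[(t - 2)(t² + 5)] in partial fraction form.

At t=2: P = (5·2 + 7)/(2² + 5) = 17/9. Q = -P = -17/9, R = 5 - 2·P = 11/9
Result: (17/9)/(t - 2) - ((17/9)t - 11/9)/(t² + 5)


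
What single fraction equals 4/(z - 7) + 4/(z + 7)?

Common denominator (z - 7)(z + 7). Numerator: 4(z + 7) + 4(z - 7) = (4z + 28) + (4z - 28) = 8z
Result: (8z)/[(z - 7)(z + 7)]


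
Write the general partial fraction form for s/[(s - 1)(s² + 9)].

Linear + irreducible quadratic: P/(s - 1) + (Qs + R)/(s² + 9)


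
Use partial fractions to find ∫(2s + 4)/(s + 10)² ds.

Decompose: P = 2, Q = 2·(-10) + 4 = -16, so (2s + 4)/(s + 10)² = 2/(s + 10) - 16/(s + 10)². Integrate: ∫ P/(s + 10) ds = 2 ln|(s + 10)|; ∫ Q/(s + 10)² ds = 16/(s + 10). Sum: 2 ln|(s + 10)| + 16/(s + 10) + C


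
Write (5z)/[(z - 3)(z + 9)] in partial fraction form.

At z=3: α = (5·3 + 0)/(3 + 9) = 5/4. At z=-9: β = (5·(-9) + 0)/(-9 - 3) = 15/4
Result: (5/4)/(z - 3) + (15/4)/(z + 9)


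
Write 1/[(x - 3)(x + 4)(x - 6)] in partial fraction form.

Using cover-up method: α = -1/21, β = 1/70, γ = 1/30
Result: (-1/21)/(x - 3) + (1/70)/(x + 4) + (1/30)/(x - 6)


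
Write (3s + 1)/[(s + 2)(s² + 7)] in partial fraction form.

At s=-2: α = (3·(-2) + 1)/((-2)² + 7) = -5/11. β = -α = 5/11, γ = 3 - (-2)·α = 23/11
Result: (-5/11)/(s + 2) + ((5/11)s + 23/11)/(s² + 7)


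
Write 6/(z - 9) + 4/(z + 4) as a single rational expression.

Common denominator (z - 9)(z + 4). Numerator: 6(z + 4) + 4(z - 9) = (6z + 24) + (4z - 36) = 10z - 12
Result: (10z - 12)/[(z - 9)(z + 4)]


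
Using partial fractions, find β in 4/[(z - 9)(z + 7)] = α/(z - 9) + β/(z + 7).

Cover-up at z = -7: β = 4/(-7 - 9) = -4/16 = -1/4


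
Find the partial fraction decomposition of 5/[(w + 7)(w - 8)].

5/(w + 7)(w - 8) = A/(w + 7) + B/(w - 8). A = 5/(-7 - 8) = -1/3, B = 5/(8 + 7) = 1/3
Result: (-1/3)/(w + 7) + (1/3)/(w - 8)


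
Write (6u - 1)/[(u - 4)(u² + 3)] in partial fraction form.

At u=4: A = (6·4 - 1)/(4² + 3) = 23/19. B = -A = -23/19, C = 6 - 4·A = 22/19
Result: (23/19)/(u - 4) - ((23/19)u - 22/19)/(u² + 3)


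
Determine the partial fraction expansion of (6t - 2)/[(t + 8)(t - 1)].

At t=-8: α = (6·(-8) - 2)/(-8 - 1) = 50/9. At t=1: β = (6·1 - 2)/(1 + 8) = 4/9
Result: (50/9)/(t + 8) + (4/9)/(t - 1)


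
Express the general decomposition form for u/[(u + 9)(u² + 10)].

Linear + irreducible quadratic: A/(u + 9) + (Bu + C)/(u² + 10)


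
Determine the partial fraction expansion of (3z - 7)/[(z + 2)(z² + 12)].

At z=-2: A = (3·(-2) - 7)/((-2)² + 12) = -13/16. B = -A = 13/16, C = 3 - (-2)·A = 11/8
Result: (-13/16)/(z + 2) + ((13/16)z + 11/8)/(z² + 12)
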